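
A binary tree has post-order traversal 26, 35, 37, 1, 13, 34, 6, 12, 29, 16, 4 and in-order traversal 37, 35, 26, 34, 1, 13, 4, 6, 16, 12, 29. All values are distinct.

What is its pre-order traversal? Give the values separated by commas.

4, 34, 37, 35, 26, 13, 1, 16, 6, 29, 12

The last element of post-order is the root; it splits in-order into left and right subtrees.
Root 4: left subtree has 6 nodes {37, 35, 26, 34, 1, 13}, right has 4 {6, 16, 12, 29}.
  Root 34: left subtree has 3 nodes {37, 35, 26}, right has 2 {1, 13}.
    Root 37: left subtree has 0 nodes { }, right has 2 {35, 26}.
      Root 35: left subtree has 0 nodes { }, right has 1 {26}.
    Root 13: left subtree has 1 node {1}, right has 0 { }.
  Root 16: left subtree has 1 node {6}, right has 2 {12, 29}.
    Root 29: left subtree has 1 node {12}, right has 0 { }.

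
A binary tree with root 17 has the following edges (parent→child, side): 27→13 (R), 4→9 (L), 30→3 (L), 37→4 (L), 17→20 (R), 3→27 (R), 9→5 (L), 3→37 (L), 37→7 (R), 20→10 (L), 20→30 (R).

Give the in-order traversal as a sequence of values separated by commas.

17, 10, 20, 5, 9, 4, 37, 7, 3, 27, 13, 30

In-order visits the left subtree, then the node, then the right subtree.
At 17: no left child.
Visit 17.
At 17: go right to 20.
  At 20: go left to 10.
    10 is a leaf — visit 10.
  Visit 20.
  At 20: go right to 30.
    At 30: go left to 3.
      At 3: go left to 37.
        At 37: go left to 4.
          At 4: go left to 9.
            At 9: go left to 5.
              5 is a leaf — visit 5.
            Visit 9.
            At 9: no right child.
          Visit 4.
          At 4: no right child.
        Visit 37.
        At 37: go right to 7.
          7 is a leaf — visit 7.
      Visit 3.
      At 3: go right to 27.
        At 27: no left child.
        Visit 27.
        At 27: go right to 13.
          13 is a leaf — visit 13.
    Visit 30.
    At 30: no right child.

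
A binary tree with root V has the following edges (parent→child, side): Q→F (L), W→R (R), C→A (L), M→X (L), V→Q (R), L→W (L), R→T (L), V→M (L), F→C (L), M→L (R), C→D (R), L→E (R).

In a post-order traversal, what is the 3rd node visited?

R

Post-order visits the left subtree, then the right subtree, then the node.
At V: go left to M.
  At M: go left to X.
    X is a leaf — visit X.
  At M: go right to L.
    At L: go left to W.
      At W: no left child.
      At W: go right to R.
        At R: go left to T.
          T is a leaf — visit T.
        At R: no right child.
        Visit R.
      Visit W.
    At L: go right to E.
      E is a leaf — visit E.
    Visit L.
  Visit M.
At V: go right to Q.
  At Q: go left to F.
    At F: go left to C.
      At C: go left to A.
        A is a leaf — visit A.
      At C: go right to D.
        D is a leaf — visit D.
      Visit C.
    At F: no right child.
    Visit F.
  At Q: no right child.
  Visit Q.
Visit V.
Full post-order sequence: X, T, R, W, E, L, M, A, D, C, F, Q, V.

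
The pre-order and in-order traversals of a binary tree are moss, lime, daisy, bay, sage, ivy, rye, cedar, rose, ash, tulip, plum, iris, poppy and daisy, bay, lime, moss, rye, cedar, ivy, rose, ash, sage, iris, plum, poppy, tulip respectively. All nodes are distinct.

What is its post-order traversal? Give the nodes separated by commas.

bay, daisy, lime, cedar, rye, ash, rose, ivy, iris, poppy, plum, tulip, sage, moss

The first element of pre-order is the root; it splits in-order into left and right subtrees.
Root moss: left subtree has 3 nodes {daisy, bay, lime}, right has 10 {rye, cedar, ivy, rose, ash, sage, iris, plum, poppy, tulip}.
  Root lime: left subtree has 2 nodes {daisy, bay}, right has 0 { }.
    Root daisy: left subtree has 0 nodes { }, right has 1 {bay}.
  Root sage: left subtree has 5 nodes {rye, cedar, ivy, rose, ash}, right has 4 {iris, plum, poppy, tulip}.
    Root ivy: left subtree has 2 nodes {rye, cedar}, right has 2 {rose, ash}.
      Root rye: left subtree has 0 nodes { }, right has 1 {cedar}.
      Root rose: left subtree has 0 nodes { }, right has 1 {ash}.
    Root tulip: left subtree has 3 nodes {iris, plum, poppy}, right has 0 { }.
      Root plum: left subtree has 1 node {iris}, right has 1 {poppy}.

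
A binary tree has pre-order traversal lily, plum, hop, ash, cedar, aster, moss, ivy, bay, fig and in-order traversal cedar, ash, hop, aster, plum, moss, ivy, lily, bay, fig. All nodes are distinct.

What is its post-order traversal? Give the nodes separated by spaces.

The first element of pre-order is the root; it splits in-order into left and right subtrees.
Root lily: left subtree has 7 nodes {cedar, ash, hop, aster, plum, moss, ivy}, right has 2 {bay, fig}.
  Root plum: left subtree has 4 nodes {cedar, ash, hop, aster}, right has 2 {moss, ivy}.
    Root hop: left subtree has 2 nodes {cedar, ash}, right has 1 {aster}.
      Root ash: left subtree has 1 node {cedar}, right has 0 { }.
    Root moss: left subtree has 0 nodes { }, right has 1 {ivy}.
  Root bay: left subtree has 0 nodes { }, right has 1 {fig}.

cedar ash aster hop ivy moss plum fig bay lily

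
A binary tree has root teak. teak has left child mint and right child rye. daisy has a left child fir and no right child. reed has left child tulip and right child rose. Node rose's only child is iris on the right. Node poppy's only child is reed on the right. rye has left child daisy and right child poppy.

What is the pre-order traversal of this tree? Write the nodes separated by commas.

Pre-order visits the node, then its left subtree, then its right subtree.
Visit teak.
At teak: go left to mint.
  mint is a leaf — visit mint.
At teak: go right to rye.
  Visit rye.
  At rye: go left to daisy.
    Visit daisy.
    At daisy: go left to fir.
      fir is a leaf — visit fir.
    At daisy: no right child.
  At rye: go right to poppy.
    Visit poppy.
    At poppy: no left child.
    At poppy: go right to reed.
      Visit reed.
      At reed: go left to tulip.
        tulip is a leaf — visit tulip.
      At reed: go right to rose.
        Visit rose.
        At rose: no left child.
        At rose: go right to iris.
          iris is a leaf — visit iris.

teak, mint, rye, daisy, fir, poppy, reed, tulip, rose, iris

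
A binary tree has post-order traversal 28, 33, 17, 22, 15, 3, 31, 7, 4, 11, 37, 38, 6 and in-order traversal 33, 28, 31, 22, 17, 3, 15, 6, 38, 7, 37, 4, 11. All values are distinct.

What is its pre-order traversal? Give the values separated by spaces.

The last element of post-order is the root; it splits in-order into left and right subtrees.
Root 6: left subtree has 7 nodes {33, 28, 31, 22, 17, 3, 15}, right has 5 {38, 7, 37, 4, 11}.
  Root 31: left subtree has 2 nodes {33, 28}, right has 4 {22, 17, 3, 15}.
    Root 33: left subtree has 0 nodes { }, right has 1 {28}.
    Root 3: left subtree has 2 nodes {22, 17}, right has 1 {15}.
      Root 22: left subtree has 0 nodes { }, right has 1 {17}.
  Root 38: left subtree has 0 nodes { }, right has 4 {7, 37, 4, 11}.
    Root 37: left subtree has 1 node {7}, right has 2 {4, 11}.
      Root 11: left subtree has 1 node {4}, right has 0 { }.

6 31 33 28 3 22 17 15 38 37 7 11 4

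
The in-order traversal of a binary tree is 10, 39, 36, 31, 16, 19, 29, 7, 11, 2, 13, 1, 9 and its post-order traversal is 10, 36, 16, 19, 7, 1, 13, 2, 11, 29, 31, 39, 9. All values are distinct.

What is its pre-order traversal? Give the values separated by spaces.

The last element of post-order is the root; it splits in-order into left and right subtrees.
Root 9: left subtree has 12 nodes {10, 39, 36, 31, 16, 19, 29, 7, 11, 2, 13, 1}, right has 0 { }.
  Root 39: left subtree has 1 node {10}, right has 10 {36, 31, 16, 19, 29, 7, 11, 2, 13, 1}.
    Root 31: left subtree has 1 node {36}, right has 8 {16, 19, 29, 7, 11, 2, 13, 1}.
      Root 29: left subtree has 2 nodes {16, 19}, right has 5 {7, 11, 2, 13, 1}.
        Root 19: left subtree has 1 node {16}, right has 0 { }.
        Root 11: left subtree has 1 node {7}, right has 3 {2, 13, 1}.
          Root 2: left subtree has 0 nodes { }, right has 2 {13, 1}.
            Root 13: left subtree has 0 nodes { }, right has 1 {1}.

9 39 10 31 36 29 19 16 11 7 2 13 1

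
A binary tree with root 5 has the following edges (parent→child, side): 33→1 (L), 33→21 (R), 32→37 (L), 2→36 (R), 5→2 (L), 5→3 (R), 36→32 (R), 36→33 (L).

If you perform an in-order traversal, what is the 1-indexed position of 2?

1

In-order visits the left subtree, then the node, then the right subtree.
At 5: go left to 2.
  At 2: no left child.
  Visit 2.
  At 2: go right to 36.
    At 36: go left to 33.
      At 33: go left to 1.
        1 is a leaf — visit 1.
      Visit 33.
      At 33: go right to 21.
        21 is a leaf — visit 21.
    Visit 36.
    At 36: go right to 32.
      At 32: go left to 37.
        37 is a leaf — visit 37.
      Visit 32.
      At 32: no right child.
Visit 5.
At 5: go right to 3.
  3 is a leaf — visit 3.
Full in-order sequence: 2, 1, 33, 21, 36, 37, 32, 5, 3.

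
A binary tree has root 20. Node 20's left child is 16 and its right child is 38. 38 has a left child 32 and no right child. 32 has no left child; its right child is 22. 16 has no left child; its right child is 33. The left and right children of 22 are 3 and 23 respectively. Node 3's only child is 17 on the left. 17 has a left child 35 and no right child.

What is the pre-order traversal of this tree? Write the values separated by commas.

Pre-order visits the node, then its left subtree, then its right subtree.
Visit 20.
At 20: go left to 16.
  Visit 16.
  At 16: no left child.
  At 16: go right to 33.
    33 is a leaf — visit 33.
At 20: go right to 38.
  Visit 38.
  At 38: go left to 32.
    Visit 32.
    At 32: no left child.
    At 32: go right to 22.
      Visit 22.
      At 22: go left to 3.
        Visit 3.
        At 3: go left to 17.
          Visit 17.
          At 17: go left to 35.
            35 is a leaf — visit 35.
          At 17: no right child.
        At 3: no right child.
      At 22: go right to 23.
        23 is a leaf — visit 23.
  At 38: no right child.

20, 16, 33, 38, 32, 22, 3, 17, 35, 23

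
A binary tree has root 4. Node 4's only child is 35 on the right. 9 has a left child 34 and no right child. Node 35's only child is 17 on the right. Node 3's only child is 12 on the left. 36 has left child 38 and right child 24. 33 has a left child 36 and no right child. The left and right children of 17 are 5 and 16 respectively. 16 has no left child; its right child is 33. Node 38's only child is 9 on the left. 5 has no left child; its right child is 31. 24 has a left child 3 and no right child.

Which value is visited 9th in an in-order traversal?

38

In-order visits the left subtree, then the node, then the right subtree.
At 4: no left child.
Visit 4.
At 4: go right to 35.
  At 35: no left child.
  Visit 35.
  At 35: go right to 17.
    At 17: go left to 5.
      At 5: no left child.
      Visit 5.
      At 5: go right to 31.
        31 is a leaf — visit 31.
    Visit 17.
    At 17: go right to 16.
      At 16: no left child.
      Visit 16.
      At 16: go right to 33.
        At 33: go left to 36.
          At 36: go left to 38.
            At 38: go left to 9.
              At 9: go left to 34.
                34 is a leaf — visit 34.
              Visit 9.
              At 9: no right child.
            Visit 38.
            At 38: no right child.
          Visit 36.
          At 36: go right to 24.
            At 24: go left to 3.
              At 3: go left to 12.
                12 is a leaf — visit 12.
              Visit 3.
              At 3: no right child.
            Visit 24.
            At 24: no right child.
        Visit 33.
        At 33: no right child.
Full in-order sequence: 4, 35, 5, 31, 17, 16, 34, 9, 38, 36, 12, 3, 24, 33.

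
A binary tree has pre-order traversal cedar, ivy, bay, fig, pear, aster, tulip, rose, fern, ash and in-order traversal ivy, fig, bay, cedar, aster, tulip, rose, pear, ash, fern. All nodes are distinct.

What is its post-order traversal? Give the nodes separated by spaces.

The first element of pre-order is the root; it splits in-order into left and right subtrees.
Root cedar: left subtree has 3 nodes {ivy, fig, bay}, right has 6 {aster, tulip, rose, pear, ash, fern}.
  Root ivy: left subtree has 0 nodes { }, right has 2 {fig, bay}.
    Root bay: left subtree has 1 node {fig}, right has 0 { }.
  Root pear: left subtree has 3 nodes {aster, tulip, rose}, right has 2 {ash, fern}.
    Root aster: left subtree has 0 nodes { }, right has 2 {tulip, rose}.
      Root tulip: left subtree has 0 nodes { }, right has 1 {rose}.
    Root fern: left subtree has 1 node {ash}, right has 0 { }.

fig bay ivy rose tulip aster ash fern pear cedar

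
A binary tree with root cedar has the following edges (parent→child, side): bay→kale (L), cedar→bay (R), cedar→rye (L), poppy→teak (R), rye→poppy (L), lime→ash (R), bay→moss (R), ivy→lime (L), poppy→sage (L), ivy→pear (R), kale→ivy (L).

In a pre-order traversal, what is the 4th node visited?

Pre-order visits the node, then its left subtree, then its right subtree.
Visit cedar.
At cedar: go left to rye.
  Visit rye.
  At rye: go left to poppy.
    Visit poppy.
    At poppy: go left to sage.
      sage is a leaf — visit sage.
    At poppy: go right to teak.
      teak is a leaf — visit teak.
  At rye: no right child.
At cedar: go right to bay.
  Visit bay.
  At bay: go left to kale.
    Visit kale.
    At kale: go left to ivy.
      Visit ivy.
      At ivy: go left to lime.
        Visit lime.
        At lime: no left child.
        At lime: go right to ash.
          ash is a leaf — visit ash.
      At ivy: go right to pear.
        pear is a leaf — visit pear.
    At kale: no right child.
  At bay: go right to moss.
    moss is a leaf — visit moss.
Full pre-order sequence: cedar, rye, poppy, sage, teak, bay, kale, ivy, lime, ash, pear, moss.

sage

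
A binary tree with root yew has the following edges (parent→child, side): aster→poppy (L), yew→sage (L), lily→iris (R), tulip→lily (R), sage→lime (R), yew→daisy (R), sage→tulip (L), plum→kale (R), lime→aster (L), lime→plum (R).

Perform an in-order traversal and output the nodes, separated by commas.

tulip, lily, iris, sage, poppy, aster, lime, plum, kale, yew, daisy

In-order visits the left subtree, then the node, then the right subtree.
At yew: go left to sage.
  At sage: go left to tulip.
    At tulip: no left child.
    Visit tulip.
    At tulip: go right to lily.
      At lily: no left child.
      Visit lily.
      At lily: go right to iris.
        iris is a leaf — visit iris.
  Visit sage.
  At sage: go right to lime.
    At lime: go left to aster.
      At aster: go left to poppy.
        poppy is a leaf — visit poppy.
      Visit aster.
      At aster: no right child.
    Visit lime.
    At lime: go right to plum.
      At plum: no left child.
      Visit plum.
      At plum: go right to kale.
        kale is a leaf — visit kale.
Visit yew.
At yew: go right to daisy.
  daisy is a leaf — visit daisy.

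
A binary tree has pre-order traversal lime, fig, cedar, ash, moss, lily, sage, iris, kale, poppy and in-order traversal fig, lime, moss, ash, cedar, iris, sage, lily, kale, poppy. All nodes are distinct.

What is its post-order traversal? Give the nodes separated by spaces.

fig moss ash iris sage poppy kale lily cedar lime

The first element of pre-order is the root; it splits in-order into left and right subtrees.
Root lime: left subtree has 1 node {fig}, right has 8 {moss, ash, cedar, iris, sage, lily, kale, poppy}.
  Root cedar: left subtree has 2 nodes {moss, ash}, right has 5 {iris, sage, lily, kale, poppy}.
    Root ash: left subtree has 1 node {moss}, right has 0 { }.
    Root lily: left subtree has 2 nodes {iris, sage}, right has 2 {kale, poppy}.
      Root sage: left subtree has 1 node {iris}, right has 0 { }.
      Root kale: left subtree has 0 nodes { }, right has 1 {poppy}.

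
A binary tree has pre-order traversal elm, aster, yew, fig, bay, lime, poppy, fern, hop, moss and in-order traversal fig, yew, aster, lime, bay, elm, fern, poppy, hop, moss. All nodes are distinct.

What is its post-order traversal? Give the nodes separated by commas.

fig, yew, lime, bay, aster, fern, moss, hop, poppy, elm

The first element of pre-order is the root; it splits in-order into left and right subtrees.
Root elm: left subtree has 5 nodes {fig, yew, aster, lime, bay}, right has 4 {fern, poppy, hop, moss}.
  Root aster: left subtree has 2 nodes {fig, yew}, right has 2 {lime, bay}.
    Root yew: left subtree has 1 node {fig}, right has 0 { }.
    Root bay: left subtree has 1 node {lime}, right has 0 { }.
  Root poppy: left subtree has 1 node {fern}, right has 2 {hop, moss}.
    Root hop: left subtree has 0 nodes { }, right has 1 {moss}.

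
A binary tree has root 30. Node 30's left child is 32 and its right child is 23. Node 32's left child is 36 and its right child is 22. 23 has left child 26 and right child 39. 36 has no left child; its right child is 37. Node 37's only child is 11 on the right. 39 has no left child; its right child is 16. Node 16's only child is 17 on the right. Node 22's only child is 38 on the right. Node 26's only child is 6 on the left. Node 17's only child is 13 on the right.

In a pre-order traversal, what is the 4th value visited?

Pre-order visits the node, then its left subtree, then its right subtree.
Visit 30.
At 30: go left to 32.
  Visit 32.
  At 32: go left to 36.
    Visit 36.
    At 36: no left child.
    At 36: go right to 37.
      Visit 37.
      At 37: no left child.
      At 37: go right to 11.
        11 is a leaf — visit 11.
  At 32: go right to 22.
    Visit 22.
    At 22: no left child.
    At 22: go right to 38.
      38 is a leaf — visit 38.
At 30: go right to 23.
  Visit 23.
  At 23: go left to 26.
    Visit 26.
    At 26: go left to 6.
      6 is a leaf — visit 6.
    At 26: no right child.
  At 23: go right to 39.
    Visit 39.
    At 39: no left child.
    At 39: go right to 16.
      Visit 16.
      At 16: no left child.
      At 16: go right to 17.
        Visit 17.
        At 17: no left child.
        At 17: go right to 13.
          13 is a leaf — visit 13.
Full pre-order sequence: 30, 32, 36, 37, 11, 22, 38, 23, 26, 6, 39, 16, 17, 13.

37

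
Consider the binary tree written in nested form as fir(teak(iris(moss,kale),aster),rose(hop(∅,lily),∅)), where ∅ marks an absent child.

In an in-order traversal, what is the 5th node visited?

aster

In-order visits the left subtree, then the node, then the right subtree.
At fir: go left to teak.
  At teak: go left to iris.
    At iris: go left to moss.
      moss is a leaf — visit moss.
    Visit iris.
    At iris: go right to kale.
      kale is a leaf — visit kale.
  Visit teak.
  At teak: go right to aster.
    aster is a leaf — visit aster.
Visit fir.
At fir: go right to rose.
  At rose: go left to hop.
    At hop: no left child.
    Visit hop.
    At hop: go right to lily.
      lily is a leaf — visit lily.
  Visit rose.
  At rose: no right child.
Full in-order sequence: moss, iris, kale, teak, aster, fir, hop, lily, rose.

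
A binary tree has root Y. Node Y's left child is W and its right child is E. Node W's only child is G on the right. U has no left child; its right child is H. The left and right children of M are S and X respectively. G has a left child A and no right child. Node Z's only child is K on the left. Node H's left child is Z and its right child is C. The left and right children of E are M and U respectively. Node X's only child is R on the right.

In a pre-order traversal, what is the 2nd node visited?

W

Pre-order visits the node, then its left subtree, then its right subtree.
Visit Y.
At Y: go left to W.
  Visit W.
  At W: no left child.
  At W: go right to G.
    Visit G.
    At G: go left to A.
      A is a leaf — visit A.
    At G: no right child.
At Y: go right to E.
  Visit E.
  At E: go left to M.
    Visit M.
    At M: go left to S.
      S is a leaf — visit S.
    At M: go right to X.
      Visit X.
      At X: no left child.
      At X: go right to R.
        R is a leaf — visit R.
  At E: go right to U.
    Visit U.
    At U: no left child.
    At U: go right to H.
      Visit H.
      At H: go left to Z.
        Visit Z.
        At Z: go left to K.
          K is a leaf — visit K.
        At Z: no right child.
      At H: go right to C.
        C is a leaf — visit C.
Full pre-order sequence: Y, W, G, A, E, M, S, X, R, U, H, Z, K, C.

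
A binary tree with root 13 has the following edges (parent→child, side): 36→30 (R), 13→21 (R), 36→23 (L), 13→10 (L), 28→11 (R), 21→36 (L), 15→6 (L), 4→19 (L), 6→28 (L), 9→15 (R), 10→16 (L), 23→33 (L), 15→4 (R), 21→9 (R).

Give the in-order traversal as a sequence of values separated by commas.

In-order visits the left subtree, then the node, then the right subtree.
At 13: go left to 10.
  At 10: go left to 16.
    16 is a leaf — visit 16.
  Visit 10.
  At 10: no right child.
Visit 13.
At 13: go right to 21.
  At 21: go left to 36.
    At 36: go left to 23.
      At 23: go left to 33.
        33 is a leaf — visit 33.
      Visit 23.
      At 23: no right child.
    Visit 36.
    At 36: go right to 30.
      30 is a leaf — visit 30.
  Visit 21.
  At 21: go right to 9.
    At 9: no left child.
    Visit 9.
    At 9: go right to 15.
      At 15: go left to 6.
        At 6: go left to 28.
          At 28: no left child.
          Visit 28.
          At 28: go right to 11.
            11 is a leaf — visit 11.
        Visit 6.
        At 6: no right child.
      Visit 15.
      At 15: go right to 4.
        At 4: go left to 19.
          19 is a leaf — visit 19.
        Visit 4.
        At 4: no right child.

16, 10, 13, 33, 23, 36, 30, 21, 9, 28, 11, 6, 15, 19, 4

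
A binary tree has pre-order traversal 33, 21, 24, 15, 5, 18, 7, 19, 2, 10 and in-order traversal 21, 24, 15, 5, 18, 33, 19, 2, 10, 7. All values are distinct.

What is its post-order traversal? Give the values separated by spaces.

The first element of pre-order is the root; it splits in-order into left and right subtrees.
Root 33: left subtree has 5 nodes {21, 24, 15, 5, 18}, right has 4 {19, 2, 10, 7}.
  Root 21: left subtree has 0 nodes { }, right has 4 {24, 15, 5, 18}.
    Root 24: left subtree has 0 nodes { }, right has 3 {15, 5, 18}.
      Root 15: left subtree has 0 nodes { }, right has 2 {5, 18}.
        Root 5: left subtree has 0 nodes { }, right has 1 {18}.
  Root 7: left subtree has 3 nodes {19, 2, 10}, right has 0 { }.
    Root 19: left subtree has 0 nodes { }, right has 2 {2, 10}.
      Root 2: left subtree has 0 nodes { }, right has 1 {10}.

18 5 15 24 21 10 2 19 7 33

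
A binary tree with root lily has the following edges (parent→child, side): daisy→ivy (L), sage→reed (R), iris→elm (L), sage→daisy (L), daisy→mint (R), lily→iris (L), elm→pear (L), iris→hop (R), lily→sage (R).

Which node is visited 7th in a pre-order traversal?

daisy

Pre-order visits the node, then its left subtree, then its right subtree.
Visit lily.
At lily: go left to iris.
  Visit iris.
  At iris: go left to elm.
    Visit elm.
    At elm: go left to pear.
      pear is a leaf — visit pear.
    At elm: no right child.
  At iris: go right to hop.
    hop is a leaf — visit hop.
At lily: go right to sage.
  Visit sage.
  At sage: go left to daisy.
    Visit daisy.
    At daisy: go left to ivy.
      ivy is a leaf — visit ivy.
    At daisy: go right to mint.
      mint is a leaf — visit mint.
  At sage: go right to reed.
    reed is a leaf — visit reed.
Full pre-order sequence: lily, iris, elm, pear, hop, sage, daisy, ivy, mint, reed.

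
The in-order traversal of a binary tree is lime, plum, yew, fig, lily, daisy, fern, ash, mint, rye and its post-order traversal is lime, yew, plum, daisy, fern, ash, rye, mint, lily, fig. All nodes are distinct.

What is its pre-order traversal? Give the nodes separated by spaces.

fig plum lime yew lily mint ash fern daisy rye

The last element of post-order is the root; it splits in-order into left and right subtrees.
Root fig: left subtree has 3 nodes {lime, plum, yew}, right has 6 {lily, daisy, fern, ash, mint, rye}.
  Root plum: left subtree has 1 node {lime}, right has 1 {yew}.
  Root lily: left subtree has 0 nodes { }, right has 5 {daisy, fern, ash, mint, rye}.
    Root mint: left subtree has 3 nodes {daisy, fern, ash}, right has 1 {rye}.
      Root ash: left subtree has 2 nodes {daisy, fern}, right has 0 { }.
        Root fern: left subtree has 1 node {daisy}, right has 0 { }.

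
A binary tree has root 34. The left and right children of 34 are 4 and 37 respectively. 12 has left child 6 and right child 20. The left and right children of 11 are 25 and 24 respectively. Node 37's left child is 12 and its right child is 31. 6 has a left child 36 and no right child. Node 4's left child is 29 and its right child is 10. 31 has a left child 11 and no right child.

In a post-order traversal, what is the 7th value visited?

12

Post-order visits the left subtree, then the right subtree, then the node.
At 34: go left to 4.
  At 4: go left to 29.
    29 is a leaf — visit 29.
  At 4: go right to 10.
    10 is a leaf — visit 10.
  Visit 4.
At 34: go right to 37.
  At 37: go left to 12.
    At 12: go left to 6.
      At 6: go left to 36.
        36 is a leaf — visit 36.
      At 6: no right child.
      Visit 6.
    At 12: go right to 20.
      20 is a leaf — visit 20.
    Visit 12.
  At 37: go right to 31.
    At 31: go left to 11.
      At 11: go left to 25.
        25 is a leaf — visit 25.
      At 11: go right to 24.
        24 is a leaf — visit 24.
      Visit 11.
    At 31: no right child.
    Visit 31.
  Visit 37.
Visit 34.
Full post-order sequence: 29, 10, 4, 36, 6, 20, 12, 25, 24, 11, 31, 37, 34.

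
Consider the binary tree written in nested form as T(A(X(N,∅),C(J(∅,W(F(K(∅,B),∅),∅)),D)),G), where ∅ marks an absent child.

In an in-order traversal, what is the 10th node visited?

In-order visits the left subtree, then the node, then the right subtree.
At T: go left to A.
  At A: go left to X.
    At X: go left to N.
      N is a leaf — visit N.
    Visit X.
    At X: no right child.
  Visit A.
  At A: go right to C.
    At C: go left to J.
      At J: no left child.
      Visit J.
      At J: go right to W.
        At W: go left to F.
          At F: go left to K.
            At K: no left child.
            Visit K.
            At K: go right to B.
              B is a leaf — visit B.
          Visit F.
          At F: no right child.
        Visit W.
        At W: no right child.
    Visit C.
    At C: go right to D.
      D is a leaf — visit D.
Visit T.
At T: go right to G.
  G is a leaf — visit G.
Full in-order sequence: N, X, A, J, K, B, F, W, C, D, T, G.

D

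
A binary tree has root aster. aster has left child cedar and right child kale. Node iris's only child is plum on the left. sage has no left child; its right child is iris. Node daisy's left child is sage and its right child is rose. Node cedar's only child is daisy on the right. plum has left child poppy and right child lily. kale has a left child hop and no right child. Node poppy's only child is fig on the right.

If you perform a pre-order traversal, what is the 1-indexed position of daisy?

Pre-order visits the node, then its left subtree, then its right subtree.
Visit aster.
At aster: go left to cedar.
  Visit cedar.
  At cedar: no left child.
  At cedar: go right to daisy.
    Visit daisy.
    At daisy: go left to sage.
      Visit sage.
      At sage: no left child.
      At sage: go right to iris.
        Visit iris.
        At iris: go left to plum.
          Visit plum.
          At plum: go left to poppy.
            Visit poppy.
            At poppy: no left child.
            At poppy: go right to fig.
              fig is a leaf — visit fig.
          At plum: go right to lily.
            lily is a leaf — visit lily.
        At iris: no right child.
    At daisy: go right to rose.
      rose is a leaf — visit rose.
At aster: go right to kale.
  Visit kale.
  At kale: go left to hop.
    hop is a leaf — visit hop.
  At kale: no right child.
Full pre-order sequence: aster, cedar, daisy, sage, iris, plum, poppy, fig, lily, rose, kale, hop.

3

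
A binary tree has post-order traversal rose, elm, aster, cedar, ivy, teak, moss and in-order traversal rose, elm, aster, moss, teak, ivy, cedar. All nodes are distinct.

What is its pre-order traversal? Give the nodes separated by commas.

The last element of post-order is the root; it splits in-order into left and right subtrees.
Root moss: left subtree has 3 nodes {rose, elm, aster}, right has 3 {teak, ivy, cedar}.
  Root aster: left subtree has 2 nodes {rose, elm}, right has 0 { }.
    Root elm: left subtree has 1 node {rose}, right has 0 { }.
  Root teak: left subtree has 0 nodes { }, right has 2 {ivy, cedar}.
    Root ivy: left subtree has 0 nodes { }, right has 1 {cedar}.

moss, aster, elm, rose, teak, ivy, cedar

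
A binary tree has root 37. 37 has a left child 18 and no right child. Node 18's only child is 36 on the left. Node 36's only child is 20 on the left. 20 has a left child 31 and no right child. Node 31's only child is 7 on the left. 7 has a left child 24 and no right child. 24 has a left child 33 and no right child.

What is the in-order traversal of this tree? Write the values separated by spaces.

In-order visits the left subtree, then the node, then the right subtree.
At 37: go left to 18.
  At 18: go left to 36.
    At 36: go left to 20.
      At 20: go left to 31.
        At 31: go left to 7.
          At 7: go left to 24.
            At 24: go left to 33.
              33 is a leaf — visit 33.
            Visit 24.
            At 24: no right child.
          Visit 7.
          At 7: no right child.
        Visit 31.
        At 31: no right child.
      Visit 20.
      At 20: no right child.
    Visit 36.
    At 36: no right child.
  Visit 18.
  At 18: no right child.
Visit 37.
At 37: no right child.

33 24 7 31 20 36 18 37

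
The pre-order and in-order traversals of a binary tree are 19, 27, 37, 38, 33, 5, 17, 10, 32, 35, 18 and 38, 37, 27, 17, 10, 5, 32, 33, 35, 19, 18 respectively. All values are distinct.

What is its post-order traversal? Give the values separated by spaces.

38 37 10 17 32 5 35 33 27 18 19

The first element of pre-order is the root; it splits in-order into left and right subtrees.
Root 19: left subtree has 9 nodes {38, 37, 27, 17, 10, 5, 32, 33, 35}, right has 1 {18}.
  Root 27: left subtree has 2 nodes {38, 37}, right has 6 {17, 10, 5, 32, 33, 35}.
    Root 37: left subtree has 1 node {38}, right has 0 { }.
    Root 33: left subtree has 4 nodes {17, 10, 5, 32}, right has 1 {35}.
      Root 5: left subtree has 2 nodes {17, 10}, right has 1 {32}.
        Root 17: left subtree has 0 nodes { }, right has 1 {10}.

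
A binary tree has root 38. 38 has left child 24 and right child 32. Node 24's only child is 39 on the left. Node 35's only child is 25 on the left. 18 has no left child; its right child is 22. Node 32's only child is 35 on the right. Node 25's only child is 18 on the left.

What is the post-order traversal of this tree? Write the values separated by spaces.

39 24 22 18 25 35 32 38

Post-order visits the left subtree, then the right subtree, then the node.
At 38: go left to 24.
  At 24: go left to 39.
    39 is a leaf — visit 39.
  At 24: no right child.
  Visit 24.
At 38: go right to 32.
  At 32: no left child.
  At 32: go right to 35.
    At 35: go left to 25.
      At 25: go left to 18.
        At 18: no left child.
        At 18: go right to 22.
          22 is a leaf — visit 22.
        Visit 18.
      At 25: no right child.
      Visit 25.
    At 35: no right child.
    Visit 35.
  Visit 32.
Visit 38.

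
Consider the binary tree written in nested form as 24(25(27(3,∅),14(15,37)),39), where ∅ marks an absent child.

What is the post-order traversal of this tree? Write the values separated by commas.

3, 27, 15, 37, 14, 25, 39, 24

Post-order visits the left subtree, then the right subtree, then the node.
At 24: go left to 25.
  At 25: go left to 27.
    At 27: go left to 3.
      3 is a leaf — visit 3.
    At 27: no right child.
    Visit 27.
  At 25: go right to 14.
    At 14: go left to 15.
      15 is a leaf — visit 15.
    At 14: go right to 37.
      37 is a leaf — visit 37.
    Visit 14.
  Visit 25.
At 24: go right to 39.
  39 is a leaf — visit 39.
Visit 24.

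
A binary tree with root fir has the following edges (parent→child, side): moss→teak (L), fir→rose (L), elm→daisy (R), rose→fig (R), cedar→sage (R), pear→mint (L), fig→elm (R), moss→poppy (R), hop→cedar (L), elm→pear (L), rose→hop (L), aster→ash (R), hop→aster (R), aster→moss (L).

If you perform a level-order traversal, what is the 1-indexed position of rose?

2

Level-order visits nodes level by level from the root, left to right within each level.
Level 0: fir
Level 1: rose
Level 2: hop, fig
Level 3: cedar, aster, elm
Level 4: sage, moss, ash, pear, daisy
Level 5: teak, poppy, mint
Full level-order sequence: fir, rose, hop, fig, cedar, aster, elm, sage, moss, ash, pear, daisy, teak, poppy, mint.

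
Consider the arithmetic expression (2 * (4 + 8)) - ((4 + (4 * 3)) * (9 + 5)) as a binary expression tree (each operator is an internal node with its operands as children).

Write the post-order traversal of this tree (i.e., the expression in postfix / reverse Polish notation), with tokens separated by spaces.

2 4 8 + * 4 4 3 * + 9 5 + * -

Post-order on an expression tree gives postfix notation: for each operator, emit left operand, right operand, then the operator.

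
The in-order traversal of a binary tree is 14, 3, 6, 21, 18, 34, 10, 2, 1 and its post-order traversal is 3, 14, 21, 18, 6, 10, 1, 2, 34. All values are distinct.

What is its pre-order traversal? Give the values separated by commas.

34, 6, 14, 3, 18, 21, 2, 10, 1

The last element of post-order is the root; it splits in-order into left and right subtrees.
Root 34: left subtree has 5 nodes {14, 3, 6, 21, 18}, right has 3 {10, 2, 1}.
  Root 6: left subtree has 2 nodes {14, 3}, right has 2 {21, 18}.
    Root 14: left subtree has 0 nodes { }, right has 1 {3}.
    Root 18: left subtree has 1 node {21}, right has 0 { }.
  Root 2: left subtree has 1 node {10}, right has 1 {1}.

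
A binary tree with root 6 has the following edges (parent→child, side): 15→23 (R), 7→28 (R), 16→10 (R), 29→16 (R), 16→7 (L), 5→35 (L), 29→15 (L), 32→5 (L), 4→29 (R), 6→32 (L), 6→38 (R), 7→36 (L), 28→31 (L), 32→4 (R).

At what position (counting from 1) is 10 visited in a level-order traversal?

Level-order visits nodes level by level from the root, left to right within each level.
Level 0: 6
Level 1: 32, 38
Level 2: 5, 4
Level 3: 35, 29
Level 4: 15, 16
Level 5: 23, 7, 10
Level 6: 36, 28
Level 7: 31
Full level-order sequence: 6, 32, 38, 5, 4, 35, 29, 15, 16, 23, 7, 10, 36, 28, 31.

12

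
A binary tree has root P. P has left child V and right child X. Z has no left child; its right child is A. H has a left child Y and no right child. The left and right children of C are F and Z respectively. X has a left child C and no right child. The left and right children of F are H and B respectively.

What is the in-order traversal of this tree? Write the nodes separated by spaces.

In-order visits the left subtree, then the node, then the right subtree.
At P: go left to V.
  V is a leaf — visit V.
Visit P.
At P: go right to X.
  At X: go left to C.
    At C: go left to F.
      At F: go left to H.
        At H: go left to Y.
          Y is a leaf — visit Y.
        Visit H.
        At H: no right child.
      Visit F.
      At F: go right to B.
        B is a leaf — visit B.
    Visit C.
    At C: go right to Z.
      At Z: no left child.
      Visit Z.
      At Z: go right to A.
        A is a leaf — visit A.
  Visit X.
  At X: no right child.

V P Y H F B C Z A X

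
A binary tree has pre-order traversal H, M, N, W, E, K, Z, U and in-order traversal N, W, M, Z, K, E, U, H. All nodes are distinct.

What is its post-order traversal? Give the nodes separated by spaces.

W N Z K U E M H

The first element of pre-order is the root; it splits in-order into left and right subtrees.
Root H: left subtree has 7 nodes {N, W, M, Z, K, E, U}, right has 0 { }.
  Root M: left subtree has 2 nodes {N, W}, right has 4 {Z, K, E, U}.
    Root N: left subtree has 0 nodes { }, right has 1 {W}.
    Root E: left subtree has 2 nodes {Z, K}, right has 1 {U}.
      Root K: left subtree has 1 node {Z}, right has 0 { }.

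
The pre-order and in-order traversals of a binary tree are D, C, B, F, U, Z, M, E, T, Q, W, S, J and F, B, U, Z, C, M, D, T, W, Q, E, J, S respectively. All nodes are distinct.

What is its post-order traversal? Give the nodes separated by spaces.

The first element of pre-order is the root; it splits in-order into left and right subtrees.
Root D: left subtree has 6 nodes {F, B, U, Z, C, M}, right has 6 {T, W, Q, E, J, S}.
  Root C: left subtree has 4 nodes {F, B, U, Z}, right has 1 {M}.
    Root B: left subtree has 1 node {F}, right has 2 {U, Z}.
      Root U: left subtree has 0 nodes { }, right has 1 {Z}.
  Root E: left subtree has 3 nodes {T, W, Q}, right has 2 {J, S}.
    Root T: left subtree has 0 nodes { }, right has 2 {W, Q}.
      Root Q: left subtree has 1 node {W}, right has 0 { }.
    Root S: left subtree has 1 node {J}, right has 0 { }.

F Z U B M C W Q T J S E D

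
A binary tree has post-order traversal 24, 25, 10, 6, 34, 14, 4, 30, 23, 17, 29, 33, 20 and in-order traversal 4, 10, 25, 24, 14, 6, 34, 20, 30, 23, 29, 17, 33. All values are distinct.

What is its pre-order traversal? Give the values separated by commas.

The last element of post-order is the root; it splits in-order into left and right subtrees.
Root 20: left subtree has 7 nodes {4, 10, 25, 24, 14, 6, 34}, right has 5 {30, 23, 29, 17, 33}.
  Root 4: left subtree has 0 nodes { }, right has 6 {10, 25, 24, 14, 6, 34}.
    Root 14: left subtree has 3 nodes {10, 25, 24}, right has 2 {6, 34}.
      Root 10: left subtree has 0 nodes { }, right has 2 {25, 24}.
        Root 25: left subtree has 0 nodes { }, right has 1 {24}.
      Root 34: left subtree has 1 node {6}, right has 0 { }.
  Root 33: left subtree has 4 nodes {30, 23, 29, 17}, right has 0 { }.
    Root 29: left subtree has 2 nodes {30, 23}, right has 1 {17}.
      Root 23: left subtree has 1 node {30}, right has 0 { }.

20, 4, 14, 10, 25, 24, 34, 6, 33, 29, 23, 30, 17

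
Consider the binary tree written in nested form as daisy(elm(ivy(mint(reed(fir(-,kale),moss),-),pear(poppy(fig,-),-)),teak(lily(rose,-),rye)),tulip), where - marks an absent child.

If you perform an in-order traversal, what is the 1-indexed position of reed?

In-order visits the left subtree, then the node, then the right subtree.
At daisy: go left to elm.
  At elm: go left to ivy.
    At ivy: go left to mint.
      At mint: go left to reed.
        At reed: go left to fir.
          At fir: no left child.
          Visit fir.
          At fir: go right to kale.
            kale is a leaf — visit kale.
        Visit reed.
        At reed: go right to moss.
          moss is a leaf — visit moss.
      Visit mint.
      At mint: no right child.
    Visit ivy.
    At ivy: go right to pear.
      At pear: go left to poppy.
        At poppy: go left to fig.
          fig is a leaf — visit fig.
        Visit poppy.
        At poppy: no right child.
      Visit pear.
      At pear: no right child.
  Visit elm.
  At elm: go right to teak.
    At teak: go left to lily.
      At lily: go left to rose.
        rose is a leaf — visit rose.
      Visit lily.
      At lily: no right child.
    Visit teak.
    At teak: go right to rye.
      rye is a leaf — visit rye.
Visit daisy.
At daisy: go right to tulip.
  tulip is a leaf — visit tulip.
Full in-order sequence: fir, kale, reed, moss, mint, ivy, fig, poppy, pear, elm, rose, lily, teak, rye, daisy, tulip.

3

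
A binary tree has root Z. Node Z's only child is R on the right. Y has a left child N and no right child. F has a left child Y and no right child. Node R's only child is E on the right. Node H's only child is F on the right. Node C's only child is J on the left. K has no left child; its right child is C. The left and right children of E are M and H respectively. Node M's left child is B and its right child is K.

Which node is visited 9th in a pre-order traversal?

Pre-order visits the node, then its left subtree, then its right subtree.
Visit Z.
At Z: no left child.
At Z: go right to R.
  Visit R.
  At R: no left child.
  At R: go right to E.
    Visit E.
    At E: go left to M.
      Visit M.
      At M: go left to B.
        B is a leaf — visit B.
      At M: go right to K.
        Visit K.
        At K: no left child.
        At K: go right to C.
          Visit C.
          At C: go left to J.
            J is a leaf — visit J.
          At C: no right child.
    At E: go right to H.
      Visit H.
      At H: no left child.
      At H: go right to F.
        Visit F.
        At F: go left to Y.
          Visit Y.
          At Y: go left to N.
            N is a leaf — visit N.
          At Y: no right child.
        At F: no right child.
Full pre-order sequence: Z, R, E, M, B, K, C, J, H, F, Y, N.

H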